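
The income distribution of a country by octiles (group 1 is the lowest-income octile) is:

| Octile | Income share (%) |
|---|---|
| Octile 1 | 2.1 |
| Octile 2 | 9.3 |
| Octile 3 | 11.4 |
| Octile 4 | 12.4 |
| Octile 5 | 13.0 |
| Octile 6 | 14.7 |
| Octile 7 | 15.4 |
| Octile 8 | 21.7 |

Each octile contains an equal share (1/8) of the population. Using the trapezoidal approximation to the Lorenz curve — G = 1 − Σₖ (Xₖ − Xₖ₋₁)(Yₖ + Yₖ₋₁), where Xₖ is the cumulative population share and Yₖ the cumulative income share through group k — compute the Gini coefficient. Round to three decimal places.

0.223

Cumulative income shares Yₖ: 0.0210, 0.1140, 0.2280, 0.3520, 0.4820, 0.6290, 0.7830, 1.0000
Σ (Xₖ−Xₖ₋₁)(Yₖ+Yₖ₋₁) = (1/8)(0.0210+0.0000) + (1/8)(0.1140+0.0210) + (1/8)(0.2280+0.1140) + (1/8)(0.3520+0.2280) + (1/8)(0.4820+0.3520) + (1/8)(0.6290+0.4820) + (1/8)(0.7830+0.6290) + (1/8)(1.0000+0.7830)
  = 0.0026 + 0.0169 + 0.0428 + 0.0725 + 0.1043 + 0.1389 + 0.1765 + 0.2229 = 0.7772
G = 1 − 0.7772 = 0.2228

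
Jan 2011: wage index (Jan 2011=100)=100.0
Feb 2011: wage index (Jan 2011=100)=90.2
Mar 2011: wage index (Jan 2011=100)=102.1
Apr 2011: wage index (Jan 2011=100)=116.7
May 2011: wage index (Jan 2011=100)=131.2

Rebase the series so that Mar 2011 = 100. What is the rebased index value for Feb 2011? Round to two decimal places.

88.34

Rebased(Feb 2011) = 90.2 / 102.1 × 100 = 88.3448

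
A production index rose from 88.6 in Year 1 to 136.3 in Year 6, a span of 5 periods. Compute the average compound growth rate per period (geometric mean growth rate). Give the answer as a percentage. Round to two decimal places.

9.00%

Growth factor = (136.3/88.6)^(1/5) = (1.538375)^(1/5) = 1.089965
Growth rate = 1.089965 − 1 = 0.089965 = 8.9965%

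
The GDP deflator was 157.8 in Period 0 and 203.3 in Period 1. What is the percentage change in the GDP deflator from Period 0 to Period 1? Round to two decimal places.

28.83%

Change = (203.3 − 157.8) / 157.8 × 100
       = 45.5 / 157.8 × 100 = 28.8340%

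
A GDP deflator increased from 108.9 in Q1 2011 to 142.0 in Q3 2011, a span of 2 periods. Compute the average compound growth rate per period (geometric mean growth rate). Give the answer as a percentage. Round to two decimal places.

14.19%

Growth factor = (142.0/108.9)^(1/2) = (1.303949)^(1/2) = 1.141906
Growth rate = 1.141906 − 1 = 0.141906 = 14.1906%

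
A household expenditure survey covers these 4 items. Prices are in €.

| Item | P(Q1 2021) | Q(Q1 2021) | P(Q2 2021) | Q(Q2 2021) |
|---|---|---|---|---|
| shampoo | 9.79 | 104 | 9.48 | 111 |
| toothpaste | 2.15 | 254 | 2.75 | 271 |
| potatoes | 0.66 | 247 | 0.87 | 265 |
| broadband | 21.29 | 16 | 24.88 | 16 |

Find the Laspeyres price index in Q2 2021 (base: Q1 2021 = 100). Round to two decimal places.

Laspeyres price index uses base-period quantities as weights.
ΣP(Q2 2021)·Q(Q1 2021) = 9.48×104 + 2.75×254 + 0.87×247 + 24.88×16 = 985.92 + 698.5 + 214.89 + 398.08 = 2297.39
ΣP(Q1 2021)·Q(Q1 2021) = 9.79×104 + 2.15×254 + 0.66×247 + 21.29×16 = 1018.16 + 546.1 + 163.02 + 340.64 = 2067.92
Index = 2297.39 / 2067.92 × 100 = 111.0967

111.10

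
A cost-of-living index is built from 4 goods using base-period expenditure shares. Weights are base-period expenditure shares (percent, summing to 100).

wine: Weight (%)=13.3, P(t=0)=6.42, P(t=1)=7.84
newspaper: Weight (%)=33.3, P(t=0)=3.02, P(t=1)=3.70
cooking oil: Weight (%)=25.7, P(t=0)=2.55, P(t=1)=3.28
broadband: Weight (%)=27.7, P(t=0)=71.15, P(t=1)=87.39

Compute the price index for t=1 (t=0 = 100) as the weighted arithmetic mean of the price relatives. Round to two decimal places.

wine: 13.3 × (7.84/6.42) = 13.3 × 1.221184 = 16.2417
newspaper: 33.3 × (3.70/3.02) = 33.3 × 1.225166 = 40.7980
cooking oil: 25.7 × (3.28/2.55) = 25.7 × 1.286275 = 33.0573
broadband: 27.7 × (87.39/71.15) = 27.7 × 1.228250 = 34.0225
Index = Σ wᵢ·(p₁ᵢ/p₀ᵢ) = 16.2417 + 40.7980 + 33.0573 + 34.0225 = 124.1195

124.12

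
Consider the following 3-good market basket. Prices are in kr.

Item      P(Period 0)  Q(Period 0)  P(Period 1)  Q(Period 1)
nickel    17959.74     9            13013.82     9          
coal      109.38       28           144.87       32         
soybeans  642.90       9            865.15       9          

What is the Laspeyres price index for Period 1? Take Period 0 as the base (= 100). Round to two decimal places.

Laspeyres price index uses base-period quantities as weights.
ΣP(Period 1)·Q(Period 0) = 13013.82×9 + 144.87×28 + 865.15×9 = 117124.38 + 4056.36 + 7786.35 = 128967.09
ΣP(Period 0)·Q(Period 0) = 17959.74×9 + 109.38×28 + 642.90×9 = 161637.66 + 3062.64 + 5786.1 = 170486.4
Index = 128967.09 / 170486.4 × 100 = 75.6466

75.65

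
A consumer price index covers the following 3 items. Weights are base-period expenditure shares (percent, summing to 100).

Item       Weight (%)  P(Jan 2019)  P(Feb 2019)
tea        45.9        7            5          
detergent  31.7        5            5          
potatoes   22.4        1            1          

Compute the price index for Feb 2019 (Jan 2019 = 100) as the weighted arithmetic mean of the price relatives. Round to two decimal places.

86.89

tea: 45.9 × (5/7) = 45.9 × 0.714286 = 32.7857
detergent: 31.7 × (5/5) = 31.7 × 1.000000 = 31.7000
potatoes: 22.4 × (1/1) = 22.4 × 1.000000 = 22.4000
Index = Σ wᵢ·(p₁ᵢ/p₀ᵢ) = 32.7857 + 31.7000 + 22.4000 = 86.8857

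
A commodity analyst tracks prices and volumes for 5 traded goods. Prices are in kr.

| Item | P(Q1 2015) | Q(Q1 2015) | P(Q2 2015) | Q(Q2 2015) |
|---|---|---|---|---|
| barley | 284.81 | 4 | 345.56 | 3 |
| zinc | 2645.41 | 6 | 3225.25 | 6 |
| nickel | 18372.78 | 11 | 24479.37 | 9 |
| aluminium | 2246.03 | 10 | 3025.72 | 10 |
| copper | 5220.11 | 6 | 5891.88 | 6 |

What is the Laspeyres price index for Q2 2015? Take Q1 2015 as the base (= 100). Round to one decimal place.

Laspeyres price index uses base-period quantities as weights.
ΣP(Q2 2015)·Q(Q1 2015) = 345.56×4 + 3225.25×6 + 24479.37×11 + 3025.72×10 + 5891.88×6 = 1382.24 + 19351.5 + 269273.07 + 30257.2 + 35351.28 = 355615.29
ΣP(Q1 2015)·Q(Q1 2015) = 284.81×4 + 2645.41×6 + 18372.78×11 + 2246.03×10 + 5220.11×6 = 1139.24 + 15872.46 + 202100.58 + 22460.3 + 31320.66 = 272893.24
Index = 355615.29 / 272893.24 × 100 = 130.3130

130.3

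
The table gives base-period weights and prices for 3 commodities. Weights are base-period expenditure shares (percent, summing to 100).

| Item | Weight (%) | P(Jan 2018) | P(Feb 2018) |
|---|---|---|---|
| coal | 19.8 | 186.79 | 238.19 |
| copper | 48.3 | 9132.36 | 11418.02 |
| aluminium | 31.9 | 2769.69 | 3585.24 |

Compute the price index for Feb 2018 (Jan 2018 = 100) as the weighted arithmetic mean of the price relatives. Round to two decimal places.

126.93

coal: 19.8 × (238.19/186.79) = 19.8 × 1.275175 = 25.2485
copper: 48.3 × (11418.02/9132.36) = 48.3 × 1.250281 = 60.3886
aluminium: 31.9 × (3585.24/2769.69) = 31.9 × 1.294455 = 41.2931
Index = Σ wᵢ·(p₁ᵢ/p₀ᵢ) = 25.2485 + 60.3886 + 41.2931 = 126.9302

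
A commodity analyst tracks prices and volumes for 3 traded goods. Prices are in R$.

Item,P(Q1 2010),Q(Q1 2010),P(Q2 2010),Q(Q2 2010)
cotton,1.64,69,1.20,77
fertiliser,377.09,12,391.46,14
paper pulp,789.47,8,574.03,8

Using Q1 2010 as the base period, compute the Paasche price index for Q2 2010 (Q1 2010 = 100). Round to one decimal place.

86.7

Paasche price index uses current-period quantities as weights.
ΣP(Q2 2010)·Q(Q2 2010) = 1.20×77 + 391.46×14 + 574.03×8 = 92.4 + 5480.44 + 4592.24 = 10165.08
ΣP(Q1 2010)·Q(Q2 2010) = 1.64×77 + 377.09×14 + 789.47×8 = 126.28 + 5279.26 + 6315.76 = 11721.3
Index = 10165.08 / 11721.3 × 100 = 86.7231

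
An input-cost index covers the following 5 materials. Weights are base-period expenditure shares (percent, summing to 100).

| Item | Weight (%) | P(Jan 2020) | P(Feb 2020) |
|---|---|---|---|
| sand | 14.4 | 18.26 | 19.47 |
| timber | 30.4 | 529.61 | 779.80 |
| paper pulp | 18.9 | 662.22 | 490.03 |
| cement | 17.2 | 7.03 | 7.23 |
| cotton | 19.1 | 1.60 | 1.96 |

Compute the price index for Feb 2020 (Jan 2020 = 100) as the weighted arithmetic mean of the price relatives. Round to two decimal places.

115.19

sand: 14.4 × (19.47/18.26) = 14.4 × 1.066265 = 15.3542
timber: 30.4 × (779.80/529.61) = 30.4 × 1.472404 = 44.7611
paper pulp: 18.9 × (490.03/662.22) = 18.9 × 0.739981 = 13.9856
cement: 17.2 × (7.23/7.03) = 17.2 × 1.028450 = 17.6893
cotton: 19.1 × (1.96/1.60) = 19.1 × 1.225000 = 23.3975
Index = Σ wᵢ·(p₁ᵢ/p₀ᵢ) = 15.3542 + 44.7611 + 13.9856 + 17.6893 + 23.3975 = 115.1878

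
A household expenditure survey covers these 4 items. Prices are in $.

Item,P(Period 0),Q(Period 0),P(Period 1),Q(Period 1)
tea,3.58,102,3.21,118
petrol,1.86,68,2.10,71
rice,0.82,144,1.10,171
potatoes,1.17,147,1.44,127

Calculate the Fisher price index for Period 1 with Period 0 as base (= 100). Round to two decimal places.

107.04

Laspeyres component (base-period weights):
ΣP(Period 1)Q(Period 0) = 3.21×102 + 2.10×68 + 1.10×144 + 1.44×147 = 327.42 + 142.8 + 158.4 + 211.68 = 840.3
ΣP(Period 0)Q(Period 0) = 3.58×102 + 1.86×68 + 0.82×144 + 1.17×147 = 365.16 + 126.48 + 118.08 + 171.99 = 781.71
L = 840.3 / 781.71 × 100 = 107.4951
Paasche component (current-period weights):
ΣP(Period 1)Q(Period 1) = 3.21×118 + 2.10×71 + 1.10×171 + 1.44×127 = 378.78 + 149.1 + 188.1 + 182.88 = 898.86
ΣP(Period 0)Q(Period 1) = 3.58×118 + 1.86×71 + 0.82×171 + 1.17×127 = 422.44 + 132.06 + 140.22 + 148.59 = 843.31
P = 898.86 / 843.31 × 100 = 106.5871
Fisher = √(L × P) = √(107.4951 × 106.5871) = 107.0402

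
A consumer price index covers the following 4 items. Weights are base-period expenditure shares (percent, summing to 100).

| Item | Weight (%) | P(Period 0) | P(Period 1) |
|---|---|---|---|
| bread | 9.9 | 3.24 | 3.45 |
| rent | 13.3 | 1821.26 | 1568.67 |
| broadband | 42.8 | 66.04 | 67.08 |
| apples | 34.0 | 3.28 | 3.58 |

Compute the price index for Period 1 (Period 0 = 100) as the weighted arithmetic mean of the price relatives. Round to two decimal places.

bread: 9.9 × (3.45/3.24) = 9.9 × 1.064815 = 10.5417
rent: 13.3 × (1568.67/1821.26) = 13.3 × 0.861310 = 11.4554
broadband: 42.8 × (67.08/66.04) = 42.8 × 1.015748 = 43.4740
apples: 34.0 × (3.58/3.28) = 34.0 × 1.091463 = 37.1098
Index = Σ wᵢ·(p₁ᵢ/p₀ᵢ) = 10.5417 + 11.4554 + 43.4740 + 37.1098 = 102.5809

102.58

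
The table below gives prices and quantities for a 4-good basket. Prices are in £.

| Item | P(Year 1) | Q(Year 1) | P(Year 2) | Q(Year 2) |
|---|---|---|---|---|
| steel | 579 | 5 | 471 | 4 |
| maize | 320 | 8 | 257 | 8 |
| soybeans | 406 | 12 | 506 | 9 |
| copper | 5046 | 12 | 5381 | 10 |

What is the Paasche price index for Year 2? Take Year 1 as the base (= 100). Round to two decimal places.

105.62

Paasche price index uses current-period quantities as weights.
ΣP(Year 2)·Q(Year 2) = 471×4 + 257×8 + 506×9 + 5381×10 = 1884 + 2056 + 4554 + 53810 = 62304
ΣP(Year 1)·Q(Year 2) = 579×4 + 320×8 + 406×9 + 5046×10 = 2316 + 2560 + 3654 + 50460 = 58990
Index = 62304 / 58990 × 100 = 105.6179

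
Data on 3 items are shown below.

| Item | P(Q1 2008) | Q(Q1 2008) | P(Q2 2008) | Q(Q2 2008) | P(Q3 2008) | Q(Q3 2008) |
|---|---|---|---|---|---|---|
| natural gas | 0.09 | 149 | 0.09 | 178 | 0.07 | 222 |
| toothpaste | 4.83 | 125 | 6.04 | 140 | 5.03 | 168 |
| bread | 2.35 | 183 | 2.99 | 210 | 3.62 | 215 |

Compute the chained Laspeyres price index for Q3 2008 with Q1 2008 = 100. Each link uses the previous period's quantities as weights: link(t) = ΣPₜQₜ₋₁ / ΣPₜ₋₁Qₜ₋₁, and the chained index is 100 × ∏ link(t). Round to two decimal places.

Link Q1 2008→Q2 2008:
ΣP(Q2 2008)Q(Q1 2008) = 0.09×149 + 6.04×125 + 2.99×183 = 13.41 + 755 + 547.17 = 1315.58
ΣP(Q1 2008)Q(Q1 2008) = 0.09×149 + 4.83×125 + 2.35×183 = 13.41 + 603.75 + 430.05 = 1047.21
link = 1315.58/1047.21 = 1.256271
Link Q2 2008→Q3 2008:
ΣP(Q3 2008)Q(Q2 2008) = 0.07×178 + 5.03×140 + 3.62×210 = 12.46 + 704.2 + 760.2 = 1476.86
ΣP(Q2 2008)Q(Q2 2008) = 0.09×178 + 6.04×140 + 2.99×210 = 16.02 + 845.6 + 627.9 = 1489.52
link = 1476.86/1489.52 = 0.991501
Chained index = 100 × 1.256271 × 0.991501 = 124.5594

124.56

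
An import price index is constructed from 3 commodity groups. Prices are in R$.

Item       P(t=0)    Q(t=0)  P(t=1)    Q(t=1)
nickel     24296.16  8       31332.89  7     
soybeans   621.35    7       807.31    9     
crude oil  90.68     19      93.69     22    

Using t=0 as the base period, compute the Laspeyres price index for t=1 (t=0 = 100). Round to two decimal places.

Laspeyres price index uses base-period quantities as weights.
ΣP(t=1)·Q(t=0) = 31332.89×8 + 807.31×7 + 93.69×19 = 250663.12 + 5651.17 + 1780.11 = 258094.4
ΣP(t=0)·Q(t=0) = 24296.16×8 + 621.35×7 + 90.68×19 = 194369.28 + 4349.45 + 1722.92 = 200441.65
Index = 258094.4 / 200441.65 × 100 = 128.7629

128.76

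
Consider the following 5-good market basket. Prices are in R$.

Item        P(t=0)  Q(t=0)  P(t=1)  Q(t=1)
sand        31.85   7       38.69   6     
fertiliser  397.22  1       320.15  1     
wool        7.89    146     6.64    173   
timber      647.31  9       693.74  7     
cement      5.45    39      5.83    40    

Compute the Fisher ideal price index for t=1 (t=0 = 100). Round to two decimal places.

Laspeyres component (base-period weights):
ΣP(t=1)Q(t=0) = 38.69×7 + 320.15×1 + 6.64×146 + 693.74×9 + 5.83×39 = 270.83 + 320.15 + 969.44 + 6243.66 + 227.37 = 8031.45
ΣP(t=0)Q(t=0) = 31.85×7 + 397.22×1 + 7.89×146 + 647.31×9 + 5.45×39 = 222.95 + 397.22 + 1151.94 + 5825.79 + 212.55 = 7810.45
L = 8031.45 / 7810.45 × 100 = 102.8295
Paasche component (current-period weights):
ΣP(t=1)Q(t=1) = 38.69×6 + 320.15×1 + 6.64×173 + 693.74×7 + 5.83×40 = 232.14 + 320.15 + 1148.72 + 4856.18 + 233.2 = 6790.39
ΣP(t=0)Q(t=1) = 31.85×6 + 397.22×1 + 7.89×173 + 647.31×7 + 5.45×40 = 191.1 + 397.22 + 1364.97 + 4531.17 + 218 = 6702.46
P = 6790.39 / 6702.46 × 100 = 101.3119
Fisher = √(L × P) = √(102.8295 × 101.3119) = 102.0679

102.07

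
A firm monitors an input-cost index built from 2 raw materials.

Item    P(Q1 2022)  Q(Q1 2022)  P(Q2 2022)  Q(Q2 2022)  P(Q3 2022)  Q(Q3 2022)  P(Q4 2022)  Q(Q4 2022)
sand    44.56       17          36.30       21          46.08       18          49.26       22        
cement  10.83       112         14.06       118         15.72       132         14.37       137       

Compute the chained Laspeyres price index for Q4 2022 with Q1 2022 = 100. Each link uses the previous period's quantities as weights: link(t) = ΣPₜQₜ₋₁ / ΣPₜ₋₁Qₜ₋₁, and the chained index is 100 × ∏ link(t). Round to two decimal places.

Link Q1 2022→Q2 2022:
ΣP(Q2 2022)Q(Q1 2022) = 36.30×17 + 14.06×112 = 617.1 + 1574.72 = 2191.82
ΣP(Q1 2022)Q(Q1 2022) = 44.56×17 + 10.83×112 = 757.52 + 1212.96 = 1970.48
link = 2191.82/1970.48 = 1.112328
Link Q2 2022→Q3 2022:
ΣP(Q3 2022)Q(Q2 2022) = 46.08×21 + 15.72×118 = 967.68 + 1854.96 = 2822.64
ΣP(Q2 2022)Q(Q2 2022) = 36.30×21 + 14.06×118 = 762.3 + 1659.08 = 2421.38
link = 2822.64/2421.38 = 1.165715
Link Q3 2022→Q4 2022:
ΣP(Q4 2022)Q(Q3 2022) = 49.26×18 + 14.37×132 = 886.68 + 1896.84 = 2783.52
ΣP(Q3 2022)Q(Q3 2022) = 46.08×18 + 15.72×132 = 829.44 + 2075.04 = 2904.48
link = 2783.52/2904.48 = 0.958354
Chained index = 100 × 1.112328 × 1.165715 × 0.958354 = 124.2657

124.27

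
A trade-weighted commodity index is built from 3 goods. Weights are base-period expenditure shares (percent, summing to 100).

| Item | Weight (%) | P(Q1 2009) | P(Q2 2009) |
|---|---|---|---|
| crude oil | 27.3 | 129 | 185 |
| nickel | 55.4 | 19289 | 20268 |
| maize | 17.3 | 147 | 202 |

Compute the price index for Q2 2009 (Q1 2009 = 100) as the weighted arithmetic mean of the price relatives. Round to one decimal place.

121.1

crude oil: 27.3 × (185/129) = 27.3 × 1.434109 = 39.1512
nickel: 55.4 × (20268/19289) = 55.4 × 1.050754 = 58.2118
maize: 17.3 × (202/147) = 17.3 × 1.374150 = 23.7728
Index = Σ wᵢ·(p₁ᵢ/p₀ᵢ) = 39.1512 + 58.2118 + 23.7728 = 121.1357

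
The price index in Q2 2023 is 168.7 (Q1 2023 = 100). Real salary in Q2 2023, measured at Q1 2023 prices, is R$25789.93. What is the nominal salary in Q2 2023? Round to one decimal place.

43507.6

Nominal = Real × (Index/100) = 25789.93 × (168.7/100)
        = 25789.93 × 1.687 = 43507.6119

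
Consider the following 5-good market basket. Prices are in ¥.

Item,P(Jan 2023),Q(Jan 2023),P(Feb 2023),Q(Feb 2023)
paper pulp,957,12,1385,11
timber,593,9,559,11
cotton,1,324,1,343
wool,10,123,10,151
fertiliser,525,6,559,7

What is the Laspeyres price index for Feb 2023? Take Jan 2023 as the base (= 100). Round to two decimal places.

123.39

Laspeyres price index uses base-period quantities as weights.
ΣP(Feb 2023)·Q(Jan 2023) = 1385×12 + 559×9 + 1×324 + 10×123 + 559×6 = 16620 + 5031 + 324 + 1230 + 3354 = 26559
ΣP(Jan 2023)·Q(Jan 2023) = 957×12 + 593×9 + 1×324 + 10×123 + 525×6 = 11484 + 5337 + 324 + 1230 + 3150 = 21525
Index = 26559 / 21525 × 100 = 123.3868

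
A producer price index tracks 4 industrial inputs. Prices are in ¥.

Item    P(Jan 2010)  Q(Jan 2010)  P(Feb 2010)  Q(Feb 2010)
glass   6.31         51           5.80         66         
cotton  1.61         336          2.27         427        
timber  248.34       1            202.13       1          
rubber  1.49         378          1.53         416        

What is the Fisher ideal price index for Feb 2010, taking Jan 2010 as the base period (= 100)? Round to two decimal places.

Laspeyres component (base-period weights):
ΣP(Feb 2010)Q(Jan 2010) = 5.80×51 + 2.27×336 + 202.13×1 + 1.53×378 = 295.8 + 762.72 + 202.13 + 578.34 = 1838.99
ΣP(Jan 2010)Q(Jan 2010) = 6.31×51 + 1.61×336 + 248.34×1 + 1.49×378 = 321.81 + 540.96 + 248.34 + 563.22 = 1674.33
L = 1838.99 / 1674.33 × 100 = 109.8344
Paasche component (current-period weights):
ΣP(Feb 2010)Q(Feb 2010) = 5.80×66 + 2.27×427 + 202.13×1 + 1.53×416 = 382.8 + 969.29 + 202.13 + 636.48 = 2190.7
ΣP(Jan 2010)Q(Feb 2010) = 6.31×66 + 1.61×427 + 248.34×1 + 1.49×416 = 416.46 + 687.47 + 248.34 + 619.84 = 1972.11
P = 2190.7 / 1972.11 × 100 = 111.0841
Fisher = √(L × P) = √(109.8344 × 111.0841) = 110.4575

110.46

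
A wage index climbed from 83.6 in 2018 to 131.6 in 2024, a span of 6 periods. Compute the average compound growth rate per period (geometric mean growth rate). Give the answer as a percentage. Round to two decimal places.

7.86%

Growth factor = (131.6/83.6)^(1/6) = (1.574163)^(1/6) = 1.078553
Growth rate = 1.078553 − 1 = 0.078553 = 7.8553%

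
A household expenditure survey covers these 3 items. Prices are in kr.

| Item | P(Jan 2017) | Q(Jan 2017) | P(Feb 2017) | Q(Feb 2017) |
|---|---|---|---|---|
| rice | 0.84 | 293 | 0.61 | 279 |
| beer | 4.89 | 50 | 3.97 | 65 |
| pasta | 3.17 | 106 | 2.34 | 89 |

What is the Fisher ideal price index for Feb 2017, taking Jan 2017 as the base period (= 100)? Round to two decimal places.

Laspeyres component (base-period weights):
ΣP(Feb 2017)Q(Jan 2017) = 0.61×293 + 3.97×50 + 2.34×106 = 178.73 + 198.5 + 248.04 = 625.27
ΣP(Jan 2017)Q(Jan 2017) = 0.84×293 + 4.89×50 + 3.17×106 = 246.12 + 244.5 + 336.02 = 826.64
L = 625.27 / 826.64 × 100 = 75.6399
Paasche component (current-period weights):
ΣP(Feb 2017)Q(Feb 2017) = 0.61×279 + 3.97×65 + 2.34×89 = 170.19 + 258.05 + 208.26 = 636.5
ΣP(Jan 2017)Q(Feb 2017) = 0.84×279 + 4.89×65 + 3.17×89 = 234.36 + 317.85 + 282.13 = 834.34
P = 636.5 / 834.34 × 100 = 76.2878
Fisher = √(L × P) = √(75.6399 × 76.2878) = 75.9632

75.96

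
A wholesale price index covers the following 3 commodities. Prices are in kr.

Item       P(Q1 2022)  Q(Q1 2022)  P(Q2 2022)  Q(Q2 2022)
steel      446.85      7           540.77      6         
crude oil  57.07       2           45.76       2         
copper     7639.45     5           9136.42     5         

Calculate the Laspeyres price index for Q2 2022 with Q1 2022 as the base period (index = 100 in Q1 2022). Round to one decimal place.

119.6

Laspeyres price index uses base-period quantities as weights.
ΣP(Q2 2022)·Q(Q1 2022) = 540.77×7 + 45.76×2 + 9136.42×5 = 3785.39 + 91.52 + 45682.1 = 49559.01
ΣP(Q1 2022)·Q(Q1 2022) = 446.85×7 + 57.07×2 + 7639.45×5 = 3127.95 + 114.14 + 38197.25 = 41439.34
Index = 49559.01 / 41439.34 × 100 = 119.5941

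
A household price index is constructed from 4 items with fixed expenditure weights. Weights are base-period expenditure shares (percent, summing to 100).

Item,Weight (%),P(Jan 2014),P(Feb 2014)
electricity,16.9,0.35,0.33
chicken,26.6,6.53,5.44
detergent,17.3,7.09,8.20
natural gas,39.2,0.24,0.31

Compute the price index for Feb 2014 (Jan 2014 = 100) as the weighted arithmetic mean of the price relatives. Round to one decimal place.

electricity: 16.9 × (0.33/0.35) = 16.9 × 0.942857 = 15.9343
chicken: 26.6 × (5.44/6.53) = 26.6 × 0.833078 = 22.1599
detergent: 17.3 × (8.20/7.09) = 17.3 × 1.156559 = 20.0085
natural gas: 39.2 × (0.31/0.24) = 39.2 × 1.291667 = 50.6333
Index = Σ wᵢ·(p₁ᵢ/p₀ᵢ) = 15.9343 + 22.1599 + 20.0085 + 50.6333 = 108.7360

108.7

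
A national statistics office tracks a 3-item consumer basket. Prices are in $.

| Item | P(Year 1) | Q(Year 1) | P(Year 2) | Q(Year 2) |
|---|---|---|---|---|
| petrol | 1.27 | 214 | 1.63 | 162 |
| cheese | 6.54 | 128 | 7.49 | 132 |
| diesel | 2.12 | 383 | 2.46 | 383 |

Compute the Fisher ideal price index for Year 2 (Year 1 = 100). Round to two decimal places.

Laspeyres component (base-period weights):
ΣP(Year 2)Q(Year 1) = 1.63×214 + 7.49×128 + 2.46×383 = 348.82 + 958.72 + 942.18 = 2249.72
ΣP(Year 1)Q(Year 1) = 1.27×214 + 6.54×128 + 2.12×383 = 271.78 + 837.12 + 811.96 = 1920.86
L = 2249.72 / 1920.86 × 100 = 117.1205
Paasche component (current-period weights):
ΣP(Year 2)Q(Year 2) = 1.63×162 + 7.49×132 + 2.46×383 = 264.06 + 988.68 + 942.18 = 2194.92
ΣP(Year 1)Q(Year 2) = 1.27×162 + 6.54×132 + 2.12×383 = 205.74 + 863.28 + 811.96 = 1880.98
P = 2194.92 / 1880.98 × 100 = 116.6902
Fisher = √(L × P) = √(117.1205 × 116.6902) = 116.9051

116.91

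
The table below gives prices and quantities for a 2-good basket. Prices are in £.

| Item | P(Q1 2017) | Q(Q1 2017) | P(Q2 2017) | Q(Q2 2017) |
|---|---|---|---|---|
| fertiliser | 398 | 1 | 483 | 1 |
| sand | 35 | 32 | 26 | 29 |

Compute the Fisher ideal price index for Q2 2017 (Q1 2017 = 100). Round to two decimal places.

87.08

Laspeyres component (base-period weights):
ΣP(Q2 2017)Q(Q1 2017) = 483×1 + 26×32 = 483 + 832 = 1315
ΣP(Q1 2017)Q(Q1 2017) = 398×1 + 35×32 = 398 + 1120 = 1518
L = 1315 / 1518 × 100 = 86.6271
Paasche component (current-period weights):
ΣP(Q2 2017)Q(Q2 2017) = 483×1 + 26×29 = 483 + 754 = 1237
ΣP(Q1 2017)Q(Q2 2017) = 398×1 + 35×29 = 398 + 1015 = 1413
P = 1237 / 1413 × 100 = 87.5442
Fisher = √(L × P) = √(86.6271 × 87.5442) = 87.0845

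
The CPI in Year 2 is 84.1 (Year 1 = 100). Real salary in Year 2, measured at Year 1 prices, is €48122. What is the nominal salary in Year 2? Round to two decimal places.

40470.60

Nominal = Real × (Index/100) = 48122 × (84.1/100)
        = 48122 × 0.841 = 40470.6020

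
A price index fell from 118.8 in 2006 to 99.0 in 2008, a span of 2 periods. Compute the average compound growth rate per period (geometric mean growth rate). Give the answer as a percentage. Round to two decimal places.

Growth factor = (99.0/118.8)^(1/2) = (0.833333)^(1/2) = 0.912871
Growth rate = 0.912871 − 1 = -0.087129 = -8.7129%

-8.71%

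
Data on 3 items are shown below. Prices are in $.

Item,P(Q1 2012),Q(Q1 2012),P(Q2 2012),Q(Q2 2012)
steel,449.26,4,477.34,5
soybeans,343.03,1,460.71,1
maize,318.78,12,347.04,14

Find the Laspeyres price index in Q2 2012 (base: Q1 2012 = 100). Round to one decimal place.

109.5

Laspeyres price index uses base-period quantities as weights.
ΣP(Q2 2012)·Q(Q1 2012) = 477.34×4 + 460.71×1 + 347.04×12 = 1909.36 + 460.71 + 4164.48 = 6534.55
ΣP(Q1 2012)·Q(Q1 2012) = 449.26×4 + 343.03×1 + 318.78×12 = 1797.04 + 343.03 + 3825.36 = 5965.43
Index = 6534.55 / 5965.43 × 100 = 109.5403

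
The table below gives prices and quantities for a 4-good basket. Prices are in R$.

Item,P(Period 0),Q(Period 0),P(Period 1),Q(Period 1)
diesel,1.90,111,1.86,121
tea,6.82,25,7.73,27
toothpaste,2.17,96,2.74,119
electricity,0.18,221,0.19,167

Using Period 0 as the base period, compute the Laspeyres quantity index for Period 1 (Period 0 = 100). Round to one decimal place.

111.6

Laspeyres quantity index uses base-period prices as weights.
ΣP(Period 0)·Q(Period 1) = 1.90×121 + 6.82×27 + 2.17×119 + 0.18×167 = 229.9 + 184.14 + 258.23 + 30.06 = 702.33
ΣP(Period 0)·Q(Period 0) = 1.90×111 + 6.82×25 + 2.17×96 + 0.18×221 = 210.9 + 170.5 + 208.32 + 39.78 = 629.5
Index = 702.33 / 629.5 × 100 = 111.5695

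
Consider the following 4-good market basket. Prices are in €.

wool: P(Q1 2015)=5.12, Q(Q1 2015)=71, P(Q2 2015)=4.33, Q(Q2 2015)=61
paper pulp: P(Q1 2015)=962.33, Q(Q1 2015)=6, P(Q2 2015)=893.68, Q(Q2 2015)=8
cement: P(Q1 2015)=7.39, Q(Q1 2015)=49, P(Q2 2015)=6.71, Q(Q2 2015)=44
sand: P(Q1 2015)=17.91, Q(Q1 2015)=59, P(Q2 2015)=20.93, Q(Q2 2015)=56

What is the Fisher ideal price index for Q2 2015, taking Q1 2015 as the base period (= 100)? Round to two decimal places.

95.41

Laspeyres component (base-period weights):
ΣP(Q2 2015)Q(Q1 2015) = 4.33×71 + 893.68×6 + 6.71×49 + 20.93×59 = 307.43 + 5362.08 + 328.79 + 1234.87 = 7233.17
ΣP(Q1 2015)Q(Q1 2015) = 5.12×71 + 962.33×6 + 7.39×49 + 17.91×59 = 363.52 + 5773.98 + 362.11 + 1056.69 = 7556.3
L = 7233.17 / 7556.3 × 100 = 95.7237
Paasche component (current-period weights):
ΣP(Q2 2015)Q(Q2 2015) = 4.33×61 + 893.68×8 + 6.71×44 + 20.93×56 = 264.13 + 7149.44 + 295.24 + 1172.08 = 8880.89
ΣP(Q1 2015)Q(Q2 2015) = 5.12×61 + 962.33×8 + 7.39×44 + 17.91×56 = 312.32 + 7698.64 + 325.16 + 1002.96 = 9339.08
P = 8880.89 / 9339.08 × 100 = 95.0938
Fisher = √(L × P) = √(95.7237 × 95.0938) = 95.4083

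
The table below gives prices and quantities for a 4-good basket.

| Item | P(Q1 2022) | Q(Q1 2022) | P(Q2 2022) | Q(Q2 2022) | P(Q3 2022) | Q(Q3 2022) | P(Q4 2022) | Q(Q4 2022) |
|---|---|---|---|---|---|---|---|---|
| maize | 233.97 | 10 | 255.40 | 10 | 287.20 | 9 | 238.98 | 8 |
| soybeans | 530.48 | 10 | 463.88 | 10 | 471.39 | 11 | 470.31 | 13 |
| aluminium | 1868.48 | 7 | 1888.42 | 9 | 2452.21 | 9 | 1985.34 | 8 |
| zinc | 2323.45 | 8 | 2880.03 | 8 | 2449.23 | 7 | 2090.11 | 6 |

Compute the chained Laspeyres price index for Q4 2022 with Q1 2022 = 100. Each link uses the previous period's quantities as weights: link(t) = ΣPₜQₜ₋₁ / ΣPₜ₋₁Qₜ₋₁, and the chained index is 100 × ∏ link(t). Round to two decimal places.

97.69

Link Q1 2022→Q2 2022:
ΣP(Q2 2022)Q(Q1 2022) = 255.40×10 + 463.88×10 + 1888.42×7 + 2880.03×8 = 2554 + 4638.8 + 13218.94 + 23040.24 = 43451.98
ΣP(Q1 2022)Q(Q1 2022) = 233.97×10 + 530.48×10 + 1868.48×7 + 2323.45×8 = 2339.7 + 5304.8 + 13079.36 + 18587.6 = 39311.46
link = 43451.98/39311.46 = 1.105326
Link Q2 2022→Q3 2022:
ΣP(Q3 2022)Q(Q2 2022) = 287.20×10 + 471.39×10 + 2452.21×9 + 2449.23×8 = 2872 + 4713.9 + 22069.89 + 19593.84 = 49249.63
ΣP(Q2 2022)Q(Q2 2022) = 255.40×10 + 463.88×10 + 1888.42×9 + 2880.03×8 = 2554 + 4638.8 + 16995.78 + 23040.24 = 47228.82
link = 49249.63/47228.82 = 1.042788
Link Q3 2022→Q4 2022:
ΣP(Q4 2022)Q(Q3 2022) = 238.98×9 + 470.31×11 + 1985.34×9 + 2090.11×7 = 2150.82 + 5173.41 + 17868.06 + 14630.77 = 39823.06
ΣP(Q3 2022)Q(Q3 2022) = 287.20×9 + 471.39×11 + 2452.21×9 + 2449.23×7 = 2584.8 + 5185.29 + 22069.89 + 17144.61 = 46984.59
link = 39823.06/46984.59 = 0.847577
Chained index = 100 × 1.105326 × 1.042788 × 0.847577 = 97.6935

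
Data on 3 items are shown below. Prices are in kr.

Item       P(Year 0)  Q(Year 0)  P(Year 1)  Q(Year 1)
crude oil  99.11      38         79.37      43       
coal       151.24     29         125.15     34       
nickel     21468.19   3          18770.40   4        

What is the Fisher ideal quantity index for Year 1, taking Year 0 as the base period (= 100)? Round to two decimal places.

131.38

Laspeyres component (base-period weights):
ΣP(Year 0)Q(Year 1) = 99.11×43 + 151.24×34 + 21468.19×4 = 4261.73 + 5142.16 + 85872.76 = 95276.65
ΣP(Year 0)Q(Year 0) = 99.11×38 + 151.24×29 + 21468.19×3 = 3766.18 + 4385.96 + 64404.57 = 72556.71
L = 95276.65 / 72556.71 × 100 = 131.3134
Paasche component (current-period weights):
ΣP(Year 1)Q(Year 1) = 79.37×43 + 125.15×34 + 18770.40×4 = 3412.91 + 4255.1 + 75081.6 = 82749.61
ΣP(Year 1)Q(Year 0) = 79.37×38 + 125.15×29 + 18770.40×3 = 3016.06 + 3629.35 + 56311.2 = 62956.61
P = 82749.61 / 62956.61 × 100 = 131.4391
Fisher = √(L × P) = √(131.3134 × 131.4391) = 131.3762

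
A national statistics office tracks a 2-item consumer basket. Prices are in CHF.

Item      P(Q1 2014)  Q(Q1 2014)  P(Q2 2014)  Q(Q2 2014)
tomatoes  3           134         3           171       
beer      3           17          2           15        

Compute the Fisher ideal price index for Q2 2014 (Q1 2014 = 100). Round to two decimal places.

Laspeyres component (base-period weights):
ΣP(Q2 2014)Q(Q1 2014) = 3×134 + 2×17 = 402 + 34 = 436
ΣP(Q1 2014)Q(Q1 2014) = 3×134 + 3×17 = 402 + 51 = 453
L = 436 / 453 × 100 = 96.2472
Paasche component (current-period weights):
ΣP(Q2 2014)Q(Q2 2014) = 3×171 + 2×15 = 513 + 30 = 543
ΣP(Q1 2014)Q(Q2 2014) = 3×171 + 3×15 = 513 + 45 = 558
P = 543 / 558 × 100 = 97.3118
Fisher = √(L × P) = √(96.2472 × 97.3118) = 96.7781

96.78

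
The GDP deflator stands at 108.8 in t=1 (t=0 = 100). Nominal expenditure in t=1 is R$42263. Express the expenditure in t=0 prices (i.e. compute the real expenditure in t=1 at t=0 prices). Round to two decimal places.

Real = Nominal ÷ (Index/100) = 42263 ÷ (108.8/100)
     = 42263 ÷ 1.088 = 38844.6691

38844.67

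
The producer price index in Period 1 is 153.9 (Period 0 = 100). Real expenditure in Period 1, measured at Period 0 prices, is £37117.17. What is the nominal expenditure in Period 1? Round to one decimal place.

Nominal = Real × (Index/100) = 37117.17 × (153.9/100)
        = 37117.17 × 1.539 = 57123.3246

57123.3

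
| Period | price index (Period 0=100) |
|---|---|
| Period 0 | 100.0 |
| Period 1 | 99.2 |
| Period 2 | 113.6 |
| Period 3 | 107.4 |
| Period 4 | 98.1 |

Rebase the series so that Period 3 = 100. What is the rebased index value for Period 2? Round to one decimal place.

Rebased(Period 2) = 113.6 / 107.4 × 100 = 105.7728

105.8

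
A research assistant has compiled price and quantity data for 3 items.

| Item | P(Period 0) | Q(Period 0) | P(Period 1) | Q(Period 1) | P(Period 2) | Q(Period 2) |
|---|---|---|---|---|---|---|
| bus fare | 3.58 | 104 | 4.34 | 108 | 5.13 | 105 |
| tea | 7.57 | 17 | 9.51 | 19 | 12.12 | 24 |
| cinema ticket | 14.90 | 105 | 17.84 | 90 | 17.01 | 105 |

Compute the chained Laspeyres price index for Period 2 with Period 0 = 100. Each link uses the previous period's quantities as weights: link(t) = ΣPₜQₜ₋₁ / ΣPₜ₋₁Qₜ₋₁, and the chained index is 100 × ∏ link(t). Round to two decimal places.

Link Period 0→Period 1:
ΣP(Period 1)Q(Period 0) = 4.34×104 + 9.51×17 + 17.84×105 = 451.36 + 161.67 + 1873.2 = 2486.23
ΣP(Period 0)Q(Period 0) = 3.58×104 + 7.57×17 + 14.90×105 = 372.32 + 128.69 + 1564.5 = 2065.51
link = 2486.23/2065.51 = 1.203688
Link Period 1→Period 2:
ΣP(Period 2)Q(Period 1) = 5.13×108 + 12.12×19 + 17.01×90 = 554.04 + 230.28 + 1530.9 = 2315.22
ΣP(Period 1)Q(Period 1) = 4.34×108 + 9.51×19 + 17.84×90 = 468.72 + 180.69 + 1605.6 = 2255.01
link = 2315.22/2255.01 = 1.026701
Chained index = 100 × 1.203688 × 1.026701 = 123.5827

123.58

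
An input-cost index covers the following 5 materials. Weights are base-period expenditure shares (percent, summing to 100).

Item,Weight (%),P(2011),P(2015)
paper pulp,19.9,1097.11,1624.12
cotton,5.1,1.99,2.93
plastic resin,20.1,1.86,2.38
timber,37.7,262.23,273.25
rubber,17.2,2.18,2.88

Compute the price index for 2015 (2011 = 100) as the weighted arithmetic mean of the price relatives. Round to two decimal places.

paper pulp: 19.9 × (1624.12/1097.11) = 19.9 × 1.480362 = 29.4592
cotton: 5.1 × (2.93/1.99) = 5.1 × 1.472362 = 7.5090
plastic resin: 20.1 × (2.38/1.86) = 20.1 × 1.279570 = 25.7194
timber: 37.7 × (273.25/262.23) = 37.7 × 1.042024 = 39.2843
rubber: 17.2 × (2.88/2.18) = 17.2 × 1.321101 = 22.7229
Index = Σ wᵢ·(p₁ᵢ/p₀ᵢ) = 29.4592 + 7.5090 + 25.7194 + 39.2843 + 22.7229 = 124.6949

124.69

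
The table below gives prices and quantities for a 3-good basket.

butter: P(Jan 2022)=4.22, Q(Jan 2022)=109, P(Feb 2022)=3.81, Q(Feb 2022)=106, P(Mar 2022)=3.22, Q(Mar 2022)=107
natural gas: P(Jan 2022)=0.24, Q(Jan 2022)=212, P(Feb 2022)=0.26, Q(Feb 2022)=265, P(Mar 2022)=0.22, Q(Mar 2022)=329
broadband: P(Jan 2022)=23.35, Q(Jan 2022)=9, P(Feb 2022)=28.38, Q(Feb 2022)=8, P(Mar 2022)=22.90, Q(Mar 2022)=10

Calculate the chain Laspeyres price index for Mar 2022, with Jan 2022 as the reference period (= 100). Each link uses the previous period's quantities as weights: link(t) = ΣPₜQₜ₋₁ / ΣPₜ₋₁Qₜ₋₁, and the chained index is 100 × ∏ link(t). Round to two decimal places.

83.84

Link Jan 2022→Feb 2022:
ΣP(Feb 2022)Q(Jan 2022) = 3.81×109 + 0.26×212 + 28.38×9 = 415.29 + 55.12 + 255.42 = 725.83
ΣP(Jan 2022)Q(Jan 2022) = 4.22×109 + 0.24×212 + 23.35×9 = 459.98 + 50.88 + 210.15 = 721.01
link = 725.83/721.01 = 1.006685
Link Feb 2022→Mar 2022:
ΣP(Mar 2022)Q(Feb 2022) = 3.22×106 + 0.22×265 + 22.90×8 = 341.32 + 58.3 + 183.2 = 582.82
ΣP(Feb 2022)Q(Feb 2022) = 3.81×106 + 0.26×265 + 28.38×8 = 403.86 + 68.9 + 227.04 = 699.8
link = 582.82/699.8 = 0.832838
Chained index = 100 × 1.006685 × 0.832838 = 83.8406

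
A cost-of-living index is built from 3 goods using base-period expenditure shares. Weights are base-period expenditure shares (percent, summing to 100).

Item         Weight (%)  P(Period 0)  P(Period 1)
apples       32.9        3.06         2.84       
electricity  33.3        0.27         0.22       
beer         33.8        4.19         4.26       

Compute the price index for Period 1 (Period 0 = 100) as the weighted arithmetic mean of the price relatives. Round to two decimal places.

92.03

apples: 32.9 × (2.84/3.06) = 32.9 × 0.928105 = 30.5346
electricity: 33.3 × (0.22/0.27) = 33.3 × 0.814815 = 27.1333
beer: 33.8 × (4.26/4.19) = 33.8 × 1.016706 = 34.3647
Index = Σ wᵢ·(p₁ᵢ/p₀ᵢ) = 30.5346 + 27.1333 + 34.3647 = 92.0327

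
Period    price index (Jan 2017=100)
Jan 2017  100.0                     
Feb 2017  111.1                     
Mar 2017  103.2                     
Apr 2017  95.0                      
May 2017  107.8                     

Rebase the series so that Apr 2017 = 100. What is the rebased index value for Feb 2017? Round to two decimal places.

116.95

Rebased(Feb 2017) = 111.1 / 95.0 × 100 = 116.9474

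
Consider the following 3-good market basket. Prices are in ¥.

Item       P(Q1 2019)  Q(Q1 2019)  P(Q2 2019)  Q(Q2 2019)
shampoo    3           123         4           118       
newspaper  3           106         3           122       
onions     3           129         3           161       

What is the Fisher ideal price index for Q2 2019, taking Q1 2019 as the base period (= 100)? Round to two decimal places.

110.63

Laspeyres component (base-period weights):
ΣP(Q2 2019)Q(Q1 2019) = 4×123 + 3×106 + 3×129 = 492 + 318 + 387 = 1197
ΣP(Q1 2019)Q(Q1 2019) = 3×123 + 3×106 + 3×129 = 369 + 318 + 387 = 1074
L = 1197 / 1074 × 100 = 111.4525
Paasche component (current-period weights):
ΣP(Q2 2019)Q(Q2 2019) = 4×118 + 3×122 + 3×161 = 472 + 366 + 483 = 1321
ΣP(Q1 2019)Q(Q2 2019) = 3×118 + 3×122 + 3×161 = 354 + 366 + 483 = 1203
P = 1321 / 1203 × 100 = 109.8088
Fisher = √(L × P) = √(111.4525 × 109.8088) = 110.6276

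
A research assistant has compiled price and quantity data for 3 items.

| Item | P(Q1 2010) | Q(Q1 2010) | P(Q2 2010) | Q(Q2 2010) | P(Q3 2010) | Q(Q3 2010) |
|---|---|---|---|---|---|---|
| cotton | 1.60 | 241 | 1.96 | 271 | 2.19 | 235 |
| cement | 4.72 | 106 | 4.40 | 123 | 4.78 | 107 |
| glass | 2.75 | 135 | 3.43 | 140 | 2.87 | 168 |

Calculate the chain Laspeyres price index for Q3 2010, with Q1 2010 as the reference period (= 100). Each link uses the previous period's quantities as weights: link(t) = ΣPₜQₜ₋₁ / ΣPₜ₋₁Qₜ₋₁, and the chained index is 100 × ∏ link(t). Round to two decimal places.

113.71

Link Q1 2010→Q2 2010:
ΣP(Q2 2010)Q(Q1 2010) = 1.96×241 + 4.40×106 + 3.43×135 = 472.36 + 466.4 + 463.05 = 1401.81
ΣP(Q1 2010)Q(Q1 2010) = 1.60×241 + 4.72×106 + 2.75×135 = 385.6 + 500.32 + 371.25 = 1257.17
link = 1401.81/1257.17 = 1.115052
Link Q2 2010→Q3 2010:
ΣP(Q3 2010)Q(Q2 2010) = 2.19×271 + 4.78×123 + 2.87×140 = 593.49 + 587.94 + 401.8 = 1583.23
ΣP(Q2 2010)Q(Q2 2010) = 1.96×271 + 4.40×123 + 3.43×140 = 531.16 + 541.2 + 480.2 = 1552.56
link = 1583.23/1552.56 = 1.019754
Chained index = 100 × 1.115052 × 1.019754 = 113.7079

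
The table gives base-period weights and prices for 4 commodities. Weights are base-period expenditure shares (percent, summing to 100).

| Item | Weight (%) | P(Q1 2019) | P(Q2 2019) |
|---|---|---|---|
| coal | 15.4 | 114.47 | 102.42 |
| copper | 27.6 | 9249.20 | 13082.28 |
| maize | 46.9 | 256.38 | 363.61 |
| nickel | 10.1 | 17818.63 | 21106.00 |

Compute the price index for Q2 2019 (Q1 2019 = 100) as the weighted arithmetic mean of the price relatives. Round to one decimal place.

coal: 15.4 × (102.42/114.47) = 15.4 × 0.894732 = 13.7789
copper: 27.6 × (13082.28/9249.20) = 27.6 × 1.414423 = 39.0381
maize: 46.9 × (363.61/256.38) = 46.9 × 1.418246 = 66.5158
nickel: 10.1 × (21106.00/17818.63) = 10.1 × 1.184491 = 11.9634
Index = Σ wᵢ·(p₁ᵢ/p₀ᵢ) = 13.7789 + 39.0381 + 66.5158 + 11.9634 = 131.2961

131.3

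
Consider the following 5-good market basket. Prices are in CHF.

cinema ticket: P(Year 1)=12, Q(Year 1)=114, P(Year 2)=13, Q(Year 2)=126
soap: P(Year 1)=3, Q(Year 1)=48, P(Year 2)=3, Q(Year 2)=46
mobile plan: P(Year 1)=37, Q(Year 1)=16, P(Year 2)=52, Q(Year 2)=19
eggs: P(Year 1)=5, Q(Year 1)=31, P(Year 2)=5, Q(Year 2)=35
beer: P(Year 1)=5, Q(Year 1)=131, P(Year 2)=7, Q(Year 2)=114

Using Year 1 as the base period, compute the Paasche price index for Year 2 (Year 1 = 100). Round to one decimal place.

120.6

Paasche price index uses current-period quantities as weights.
ΣP(Year 2)·Q(Year 2) = 13×126 + 3×46 + 52×19 + 5×35 + 7×114 = 1638 + 138 + 988 + 175 + 798 = 3737
ΣP(Year 1)·Q(Year 2) = 12×126 + 3×46 + 37×19 + 5×35 + 5×114 = 1512 + 138 + 703 + 175 + 570 = 3098
Index = 3737 / 3098 × 100 = 120.6262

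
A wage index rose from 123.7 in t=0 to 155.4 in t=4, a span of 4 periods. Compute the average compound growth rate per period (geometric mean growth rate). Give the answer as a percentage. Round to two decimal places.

5.87%

Growth factor = (155.4/123.7)^(1/4) = (1.256265)^(1/4) = 1.058694
Growth rate = 1.058694 − 1 = 0.058694 = 5.8694%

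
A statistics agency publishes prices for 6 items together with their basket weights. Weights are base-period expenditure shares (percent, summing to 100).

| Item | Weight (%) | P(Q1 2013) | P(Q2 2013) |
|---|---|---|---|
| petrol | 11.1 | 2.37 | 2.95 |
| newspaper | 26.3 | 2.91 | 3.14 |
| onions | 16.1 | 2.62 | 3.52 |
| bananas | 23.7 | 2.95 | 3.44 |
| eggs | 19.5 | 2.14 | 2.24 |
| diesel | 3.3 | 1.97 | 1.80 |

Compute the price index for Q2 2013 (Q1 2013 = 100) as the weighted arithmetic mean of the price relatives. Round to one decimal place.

petrol: 11.1 × (2.95/2.37) = 11.1 × 1.244726 = 13.8165
newspaper: 26.3 × (3.14/2.91) = 26.3 × 1.079038 = 28.3787
onions: 16.1 × (3.52/2.62) = 16.1 × 1.343511 = 21.6305
bananas: 23.7 × (3.44/2.95) = 23.7 × 1.166102 = 27.6366
eggs: 19.5 × (2.24/2.14) = 19.5 × 1.046729 = 20.4112
diesel: 3.3 × (1.80/1.97) = 3.3 × 0.913706 = 3.0152
Index = Σ wᵢ·(p₁ᵢ/p₀ᵢ) = 13.8165 + 28.3787 + 21.6305 + 27.6366 + 20.4112 + 3.0152 = 114.8887

114.9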